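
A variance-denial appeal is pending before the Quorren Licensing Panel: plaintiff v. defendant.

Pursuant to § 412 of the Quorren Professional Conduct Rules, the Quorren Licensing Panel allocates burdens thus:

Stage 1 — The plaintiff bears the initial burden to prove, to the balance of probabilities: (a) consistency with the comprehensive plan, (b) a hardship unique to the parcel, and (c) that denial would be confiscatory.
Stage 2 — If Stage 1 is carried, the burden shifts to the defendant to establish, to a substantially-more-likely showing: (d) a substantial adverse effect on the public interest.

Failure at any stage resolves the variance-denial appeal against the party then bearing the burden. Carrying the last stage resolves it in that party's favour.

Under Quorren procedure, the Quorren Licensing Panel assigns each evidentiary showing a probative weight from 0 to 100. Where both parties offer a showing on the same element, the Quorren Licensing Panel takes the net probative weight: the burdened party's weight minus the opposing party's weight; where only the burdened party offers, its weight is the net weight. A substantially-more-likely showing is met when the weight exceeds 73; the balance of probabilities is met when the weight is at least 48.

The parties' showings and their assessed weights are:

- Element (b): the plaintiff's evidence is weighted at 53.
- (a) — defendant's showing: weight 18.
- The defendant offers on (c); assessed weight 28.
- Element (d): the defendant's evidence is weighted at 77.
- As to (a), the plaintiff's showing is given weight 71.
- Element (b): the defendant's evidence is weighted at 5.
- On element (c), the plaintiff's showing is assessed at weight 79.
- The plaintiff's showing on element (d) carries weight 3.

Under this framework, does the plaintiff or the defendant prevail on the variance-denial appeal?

defendant

At Stage 1 the plaintiff must meet the balance of probabilities (weight is at least 48): on (a) the weight is 71 less the opposing 18 gives net 53, which does reach 48, so (a) meets the standard; on (b) the weight is 53 less the opposing 5 gives net 48, ≥ 48, so (b) meets the standard; on (c) the weight is 79 less the opposing 28 gives net 51, ≥ 48, so (c) meets the standard.
  The plaintiff carries Stage 1; the defendant now bears the burden.
At Stage 2 the defendant must meet a substantially-more-likely showing (weight exceeds 73): on (d) the weight is 77 less the opposing 3 gives net 74, which does exceed 73, so (d) meets the standard.
  The defendant carries the last stage.
All stages carried — the defendant prevails.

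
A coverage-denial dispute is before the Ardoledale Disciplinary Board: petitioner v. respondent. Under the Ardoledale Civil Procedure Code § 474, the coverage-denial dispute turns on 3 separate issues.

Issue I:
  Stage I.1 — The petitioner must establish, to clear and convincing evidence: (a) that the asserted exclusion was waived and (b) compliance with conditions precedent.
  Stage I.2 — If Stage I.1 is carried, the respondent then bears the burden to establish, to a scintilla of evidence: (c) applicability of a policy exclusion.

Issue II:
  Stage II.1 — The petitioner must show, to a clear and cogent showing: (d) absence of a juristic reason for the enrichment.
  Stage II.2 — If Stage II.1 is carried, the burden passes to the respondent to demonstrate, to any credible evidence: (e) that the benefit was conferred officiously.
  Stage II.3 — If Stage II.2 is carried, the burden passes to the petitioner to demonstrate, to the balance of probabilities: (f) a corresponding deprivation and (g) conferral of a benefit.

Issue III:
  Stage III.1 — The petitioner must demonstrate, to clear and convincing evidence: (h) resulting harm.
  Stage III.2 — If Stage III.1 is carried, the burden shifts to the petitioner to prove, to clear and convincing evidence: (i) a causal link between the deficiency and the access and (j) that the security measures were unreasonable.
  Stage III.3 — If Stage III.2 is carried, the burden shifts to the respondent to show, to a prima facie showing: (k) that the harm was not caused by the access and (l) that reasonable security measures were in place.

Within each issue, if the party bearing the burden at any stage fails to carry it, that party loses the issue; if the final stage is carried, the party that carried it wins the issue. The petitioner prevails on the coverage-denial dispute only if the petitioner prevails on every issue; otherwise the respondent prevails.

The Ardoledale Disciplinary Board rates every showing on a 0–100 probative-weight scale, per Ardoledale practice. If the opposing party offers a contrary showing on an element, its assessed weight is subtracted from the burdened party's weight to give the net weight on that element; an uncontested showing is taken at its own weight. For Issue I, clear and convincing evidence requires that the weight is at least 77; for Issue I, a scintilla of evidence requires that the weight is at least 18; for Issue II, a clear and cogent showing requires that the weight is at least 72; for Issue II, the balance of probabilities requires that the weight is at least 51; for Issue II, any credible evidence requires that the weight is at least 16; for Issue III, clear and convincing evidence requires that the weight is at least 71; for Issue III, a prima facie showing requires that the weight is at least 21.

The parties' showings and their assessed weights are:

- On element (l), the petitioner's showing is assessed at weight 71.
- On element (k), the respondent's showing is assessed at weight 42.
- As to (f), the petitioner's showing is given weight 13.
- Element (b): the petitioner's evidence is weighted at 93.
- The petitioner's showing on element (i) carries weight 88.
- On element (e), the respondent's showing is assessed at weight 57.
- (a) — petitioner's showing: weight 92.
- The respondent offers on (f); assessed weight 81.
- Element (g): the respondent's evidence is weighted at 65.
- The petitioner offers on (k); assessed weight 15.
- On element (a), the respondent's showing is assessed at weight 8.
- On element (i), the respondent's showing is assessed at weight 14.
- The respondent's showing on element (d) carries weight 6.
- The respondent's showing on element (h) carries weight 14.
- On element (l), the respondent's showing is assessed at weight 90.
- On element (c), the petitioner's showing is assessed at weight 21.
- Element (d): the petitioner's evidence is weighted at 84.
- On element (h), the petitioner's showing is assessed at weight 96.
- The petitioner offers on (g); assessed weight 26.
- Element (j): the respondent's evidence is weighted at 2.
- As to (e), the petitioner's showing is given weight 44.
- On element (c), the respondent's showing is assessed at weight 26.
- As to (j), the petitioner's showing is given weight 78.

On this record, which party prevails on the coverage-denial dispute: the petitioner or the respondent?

— Issue I —
Stage I.1 (petitioner, clear and convincing evidence, weight is at least 77): (a) net 92−8=84 ≥ 77 — meets; (b) 93 ≥ 77 — meets.
  Stage I.1 is satisfied; the onus moves to the respondent.
Stage I.2 (respondent, a scintilla of evidence, weight is at least 18): (c) net 26−21=5 < 18 — fails.
  Stage I.2 not carried; the respondent fails its burden.
So the petitioner prevails on this issue.
— Issue II —
Stage II.1 — burden on petitioner; standard: a clear and cogent showing (weight is at least 72).
    (d): 84 − 6 = 78 ≥ 72 [met]
  Stage II.1 is satisfied; the onus moves to the respondent.
Stage II.2 — burden on respondent; standard: any credible evidence (weight is at least 16).
    (e): 57 − 44 = 13 < 16 [not met]
  Stage II.2 not carried; the respondent fails its burden.
So the petitioner prevails on this issue.
— Issue III —
At Stage III.1 the petitioner must meet clear and convincing evidence (weight is at least 71): on (h) the weight is 96 less the opposing 14 gives net 82, ≥ 71, so (h) meets the standard.
  Stage III.1 is satisfied; the petitioner continues to bear the burden.
At Stage III.2 the petitioner must meet clear and convincing evidence (weight is at least 71): on (i) the weight is 88 less the opposing 14 gives net 74, which does reach 71, so (i) meets the standard; on (j) the weight is 78 less the opposing 2 gives net 76, ≥ 71, so (j) meets the standard.
  Stage III.2 is satisfied; the onus moves to the respondent.
At Stage III.3 the respondent must meet a prima facie showing (weight is at least 21): on (k) the weight is 42 less the opposing 15 gives net 27, which does reach 21, so (k) meets the standard; on (l) the weight is 90 less the opposing 71 gives net 19, which does not reach 21, so (l) does not meet the standard.
  Not every element is met, so the respondent fails to carry Stage III.3.
So the petitioner prevails on this issue.
Per-issue: Issue I → petitioner; Issue II → petitioner; Issue III → petitioner. The petitioner must prevail on every issue; overall, the petitioner prevails.

petitioner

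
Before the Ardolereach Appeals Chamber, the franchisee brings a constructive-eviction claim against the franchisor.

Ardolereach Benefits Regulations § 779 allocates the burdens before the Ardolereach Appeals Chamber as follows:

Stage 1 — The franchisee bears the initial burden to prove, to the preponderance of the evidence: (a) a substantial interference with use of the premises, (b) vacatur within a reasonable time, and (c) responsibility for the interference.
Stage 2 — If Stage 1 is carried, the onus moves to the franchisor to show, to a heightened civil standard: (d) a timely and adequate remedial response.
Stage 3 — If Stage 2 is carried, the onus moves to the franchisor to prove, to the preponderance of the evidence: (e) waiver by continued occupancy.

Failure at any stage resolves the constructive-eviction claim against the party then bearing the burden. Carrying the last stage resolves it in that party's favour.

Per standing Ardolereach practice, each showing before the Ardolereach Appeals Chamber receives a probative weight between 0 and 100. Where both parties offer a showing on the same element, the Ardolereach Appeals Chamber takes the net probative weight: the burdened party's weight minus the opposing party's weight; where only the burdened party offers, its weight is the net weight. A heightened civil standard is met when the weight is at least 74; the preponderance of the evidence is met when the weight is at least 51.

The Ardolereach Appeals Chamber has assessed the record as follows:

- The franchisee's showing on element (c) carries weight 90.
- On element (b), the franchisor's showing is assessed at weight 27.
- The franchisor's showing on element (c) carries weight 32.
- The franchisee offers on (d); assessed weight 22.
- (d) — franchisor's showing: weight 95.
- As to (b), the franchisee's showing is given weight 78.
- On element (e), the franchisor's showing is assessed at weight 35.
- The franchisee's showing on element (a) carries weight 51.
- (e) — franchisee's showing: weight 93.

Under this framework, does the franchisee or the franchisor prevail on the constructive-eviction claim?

At Stage 1 the franchisee must meet the preponderance of the evidence (weight is at least 51): on (a) the weight is 51, ≥ 51, so (a) meets the standard; on (b) the weight is 78 less the opposing 27 gives net 51, ≥ 51, so (b) meets the standard; on (c) the weight is 90 less the opposing 32 gives net 58, ≥ 51, so (c) meets the standard.
  Stage 1 carried; the burden shifts to the franchisor.
At Stage 2 the franchisor must meet a heightened civil standard (weight is at least 74): on (d) the weight is 95 less the opposing 22 gives net 73, which does not reach 74, so (d) does not meet the standard.
  Not every element is met, so the franchisor fails to carry Stage 2.
The analysis ends at Stage 2; the franchisee prevails.

franchisee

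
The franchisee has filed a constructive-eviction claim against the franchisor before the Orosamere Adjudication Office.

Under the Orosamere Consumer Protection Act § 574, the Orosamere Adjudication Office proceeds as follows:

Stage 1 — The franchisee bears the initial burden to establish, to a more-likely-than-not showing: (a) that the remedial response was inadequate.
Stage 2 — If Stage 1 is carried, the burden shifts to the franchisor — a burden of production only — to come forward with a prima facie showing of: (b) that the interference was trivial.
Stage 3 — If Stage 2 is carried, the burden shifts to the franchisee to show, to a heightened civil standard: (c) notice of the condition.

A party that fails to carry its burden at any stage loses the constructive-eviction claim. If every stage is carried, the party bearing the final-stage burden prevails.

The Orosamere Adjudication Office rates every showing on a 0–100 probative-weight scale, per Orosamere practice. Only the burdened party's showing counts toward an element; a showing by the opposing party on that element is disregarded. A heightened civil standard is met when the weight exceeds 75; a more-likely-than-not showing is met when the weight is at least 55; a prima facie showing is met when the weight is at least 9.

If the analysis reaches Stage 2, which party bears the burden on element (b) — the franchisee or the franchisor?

franchisor

Stage 2's rule assigns the burden to the franchisor (to a prima facie showing).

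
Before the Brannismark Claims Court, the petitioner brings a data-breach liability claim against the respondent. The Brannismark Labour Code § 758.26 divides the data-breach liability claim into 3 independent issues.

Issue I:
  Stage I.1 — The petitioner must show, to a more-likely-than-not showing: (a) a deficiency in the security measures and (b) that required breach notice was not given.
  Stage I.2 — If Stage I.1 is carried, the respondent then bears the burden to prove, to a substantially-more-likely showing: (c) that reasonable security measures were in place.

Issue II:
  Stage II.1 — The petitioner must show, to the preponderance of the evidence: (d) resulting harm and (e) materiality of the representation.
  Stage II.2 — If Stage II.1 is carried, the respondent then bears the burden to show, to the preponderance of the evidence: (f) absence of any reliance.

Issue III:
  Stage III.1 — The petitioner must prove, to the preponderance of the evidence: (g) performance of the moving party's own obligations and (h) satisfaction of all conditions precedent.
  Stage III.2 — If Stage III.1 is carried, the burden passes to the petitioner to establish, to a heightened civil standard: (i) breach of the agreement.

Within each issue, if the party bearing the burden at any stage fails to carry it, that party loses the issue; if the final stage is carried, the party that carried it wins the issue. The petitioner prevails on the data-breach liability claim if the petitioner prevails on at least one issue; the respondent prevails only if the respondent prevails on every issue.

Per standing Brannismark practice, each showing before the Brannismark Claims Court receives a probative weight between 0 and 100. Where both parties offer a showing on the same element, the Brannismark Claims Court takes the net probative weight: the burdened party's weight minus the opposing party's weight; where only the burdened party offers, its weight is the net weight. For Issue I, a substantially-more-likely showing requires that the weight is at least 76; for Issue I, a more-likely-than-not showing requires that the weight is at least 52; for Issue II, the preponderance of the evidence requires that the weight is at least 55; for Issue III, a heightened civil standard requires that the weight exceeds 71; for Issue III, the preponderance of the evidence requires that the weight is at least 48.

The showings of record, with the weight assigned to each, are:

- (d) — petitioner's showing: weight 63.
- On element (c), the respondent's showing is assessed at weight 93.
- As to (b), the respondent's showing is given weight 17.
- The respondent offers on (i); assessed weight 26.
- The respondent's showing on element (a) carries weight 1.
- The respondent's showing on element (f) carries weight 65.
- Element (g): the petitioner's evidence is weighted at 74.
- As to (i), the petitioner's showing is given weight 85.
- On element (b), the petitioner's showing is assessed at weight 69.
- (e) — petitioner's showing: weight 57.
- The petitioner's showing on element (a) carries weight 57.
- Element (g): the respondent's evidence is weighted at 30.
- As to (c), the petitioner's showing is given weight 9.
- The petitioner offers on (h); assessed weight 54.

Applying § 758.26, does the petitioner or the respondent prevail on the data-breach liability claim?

— Issue I —
Stage I.1 — burden on petitioner; standard: a more-likely-than-not showing (weight is at least 52).
    (a): 57 − 1 = 56 ≥ 52 [met]
    (b): 69 − 17 = 52 ≥ 52 [met]
  Stage I.1 carried; the burden shifts to the respondent.
Stage I.2 — burden on respondent; standard: a substantially-more-likely showing (weight is at least 76).
    (c): 93 − 9 = 84 ≥ 76 [met]
  Stage I.2 carried; the final stage is satisfied.
Every stage carried; the respondent prevails on this issue.
— Issue II —
At Stage II.1 the petitioner must meet the preponderance of the evidence (weight is at least 55): on (d) the weight is 63, which does reach 55, so (d) meets the standard; on (e) the weight is 57, ≥ 55, so (e) meets the standard.
  Stage II.1 is satisfied; the onus moves to the respondent.
At Stage II.2 the respondent must meet the preponderance of the evidence (weight is at least 55): on (f) the weight is 65, ≥ 55, so (f) meets the standard.
  All elements met at the final stage.
With every stage satisfied, the respondent prevails on this issue.
— Issue III —
Stage III.1 — burden on petitioner; standard: the preponderance of the evidence (weight is at least 48).
    (g): 74 − 30 = 44 < 48 [not met]
    (h): 54 ≥ 48 [met]
  The petitioner does not carry Stage III.1.
The analysis ends at Stage III.1; the respondent prevails on this issue.
Per-issue: Issue I → respondent; Issue II → respondent; Issue III → respondent. The petitioner must prevail on at least one issue; overall, the respondent prevails.

respondent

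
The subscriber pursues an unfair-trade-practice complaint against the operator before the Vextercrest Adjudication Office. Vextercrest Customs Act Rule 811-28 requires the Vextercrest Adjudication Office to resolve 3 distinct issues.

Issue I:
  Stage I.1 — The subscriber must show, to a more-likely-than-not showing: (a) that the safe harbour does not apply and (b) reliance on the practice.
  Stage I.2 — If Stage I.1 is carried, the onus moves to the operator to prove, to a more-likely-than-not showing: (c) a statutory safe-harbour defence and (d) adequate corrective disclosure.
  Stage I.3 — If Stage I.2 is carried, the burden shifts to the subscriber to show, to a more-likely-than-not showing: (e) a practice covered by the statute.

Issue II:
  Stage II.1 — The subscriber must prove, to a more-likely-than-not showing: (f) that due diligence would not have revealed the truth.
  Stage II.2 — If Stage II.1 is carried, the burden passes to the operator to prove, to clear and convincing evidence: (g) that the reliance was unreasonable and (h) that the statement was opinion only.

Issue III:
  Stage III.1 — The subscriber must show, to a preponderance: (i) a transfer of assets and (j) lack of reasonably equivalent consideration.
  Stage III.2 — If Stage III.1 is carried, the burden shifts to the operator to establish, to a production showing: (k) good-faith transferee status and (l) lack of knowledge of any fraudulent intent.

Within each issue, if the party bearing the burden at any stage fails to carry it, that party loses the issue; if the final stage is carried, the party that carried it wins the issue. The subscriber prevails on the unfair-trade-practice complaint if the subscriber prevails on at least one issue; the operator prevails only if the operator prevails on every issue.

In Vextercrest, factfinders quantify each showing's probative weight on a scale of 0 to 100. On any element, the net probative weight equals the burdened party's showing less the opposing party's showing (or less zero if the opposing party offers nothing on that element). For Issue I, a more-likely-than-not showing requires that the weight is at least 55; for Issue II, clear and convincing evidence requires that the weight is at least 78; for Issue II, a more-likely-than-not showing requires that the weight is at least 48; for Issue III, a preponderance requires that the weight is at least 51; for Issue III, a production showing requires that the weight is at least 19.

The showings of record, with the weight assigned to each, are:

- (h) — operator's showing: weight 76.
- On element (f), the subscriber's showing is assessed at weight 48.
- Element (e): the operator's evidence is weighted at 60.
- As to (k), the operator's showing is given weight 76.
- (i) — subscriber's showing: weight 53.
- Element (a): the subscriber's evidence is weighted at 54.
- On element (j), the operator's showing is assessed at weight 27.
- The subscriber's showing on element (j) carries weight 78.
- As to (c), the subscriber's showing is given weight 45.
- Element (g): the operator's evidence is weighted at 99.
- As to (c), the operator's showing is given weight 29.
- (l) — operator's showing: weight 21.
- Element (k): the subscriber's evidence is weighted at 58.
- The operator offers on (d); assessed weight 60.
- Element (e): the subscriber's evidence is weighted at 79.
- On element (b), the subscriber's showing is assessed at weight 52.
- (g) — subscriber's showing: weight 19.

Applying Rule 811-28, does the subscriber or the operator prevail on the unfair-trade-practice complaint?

subscriber

— Issue I —
Stage I.1 — burden on subscriber; standard: a more-likely-than-not showing (weight is at least 55).
    (a): 54 < 55 [not met]
    (b): 52 < 55 [not met]
  The subscriber does not carry Stage I.1.
The analysis ends at Stage I.1; the operator prevails on this issue.
— Issue II —
Stage II.1 — burden on subscriber; standard: a more-likely-than-not showing (weight is at least 48).
    (f): 48 ≥ 48 [met]
  All elements met. The burden passes to the operator.
Stage II.2 — burden on operator; standard: clear and convincing evidence (weight is at least 78).
    (g): 99 − 19 = 80 ≥ 78 [met]
    (h): 76 < 78 [not met]
  The operator does not carry Stage II.2.
The analysis ends at Stage II.2; the subscriber prevails on this issue.
— Issue III —
At Stage III.1 the subscriber must meet a preponderance (weight is at least 51): on (i) the weight is 53, ≥ 51, so (i) meets the standard; on (j) the weight is 78 less the opposing 27 gives net 51, which does reach 51, so (j) meets the standard.
  The subscriber carries Stage III.1; the operator now bears the burden.
At Stage III.2 the operator must meet a production showing (weight is at least 19): on (k) the weight is 76 less the opposing 58 gives net 18, which does not reach 19, so (k) does not meet the standard; on (l) the weight is 21, which does reach 19, so (l) meets the standard.
  Not every element is met, so the operator fails to carry Stage III.2.
The subscriber prevails on this issue.
Per-issue: Issue I → operator; Issue II → subscriber; Issue III → subscriber. The subscriber must prevail on at least one issue; overall, the subscriber prevails.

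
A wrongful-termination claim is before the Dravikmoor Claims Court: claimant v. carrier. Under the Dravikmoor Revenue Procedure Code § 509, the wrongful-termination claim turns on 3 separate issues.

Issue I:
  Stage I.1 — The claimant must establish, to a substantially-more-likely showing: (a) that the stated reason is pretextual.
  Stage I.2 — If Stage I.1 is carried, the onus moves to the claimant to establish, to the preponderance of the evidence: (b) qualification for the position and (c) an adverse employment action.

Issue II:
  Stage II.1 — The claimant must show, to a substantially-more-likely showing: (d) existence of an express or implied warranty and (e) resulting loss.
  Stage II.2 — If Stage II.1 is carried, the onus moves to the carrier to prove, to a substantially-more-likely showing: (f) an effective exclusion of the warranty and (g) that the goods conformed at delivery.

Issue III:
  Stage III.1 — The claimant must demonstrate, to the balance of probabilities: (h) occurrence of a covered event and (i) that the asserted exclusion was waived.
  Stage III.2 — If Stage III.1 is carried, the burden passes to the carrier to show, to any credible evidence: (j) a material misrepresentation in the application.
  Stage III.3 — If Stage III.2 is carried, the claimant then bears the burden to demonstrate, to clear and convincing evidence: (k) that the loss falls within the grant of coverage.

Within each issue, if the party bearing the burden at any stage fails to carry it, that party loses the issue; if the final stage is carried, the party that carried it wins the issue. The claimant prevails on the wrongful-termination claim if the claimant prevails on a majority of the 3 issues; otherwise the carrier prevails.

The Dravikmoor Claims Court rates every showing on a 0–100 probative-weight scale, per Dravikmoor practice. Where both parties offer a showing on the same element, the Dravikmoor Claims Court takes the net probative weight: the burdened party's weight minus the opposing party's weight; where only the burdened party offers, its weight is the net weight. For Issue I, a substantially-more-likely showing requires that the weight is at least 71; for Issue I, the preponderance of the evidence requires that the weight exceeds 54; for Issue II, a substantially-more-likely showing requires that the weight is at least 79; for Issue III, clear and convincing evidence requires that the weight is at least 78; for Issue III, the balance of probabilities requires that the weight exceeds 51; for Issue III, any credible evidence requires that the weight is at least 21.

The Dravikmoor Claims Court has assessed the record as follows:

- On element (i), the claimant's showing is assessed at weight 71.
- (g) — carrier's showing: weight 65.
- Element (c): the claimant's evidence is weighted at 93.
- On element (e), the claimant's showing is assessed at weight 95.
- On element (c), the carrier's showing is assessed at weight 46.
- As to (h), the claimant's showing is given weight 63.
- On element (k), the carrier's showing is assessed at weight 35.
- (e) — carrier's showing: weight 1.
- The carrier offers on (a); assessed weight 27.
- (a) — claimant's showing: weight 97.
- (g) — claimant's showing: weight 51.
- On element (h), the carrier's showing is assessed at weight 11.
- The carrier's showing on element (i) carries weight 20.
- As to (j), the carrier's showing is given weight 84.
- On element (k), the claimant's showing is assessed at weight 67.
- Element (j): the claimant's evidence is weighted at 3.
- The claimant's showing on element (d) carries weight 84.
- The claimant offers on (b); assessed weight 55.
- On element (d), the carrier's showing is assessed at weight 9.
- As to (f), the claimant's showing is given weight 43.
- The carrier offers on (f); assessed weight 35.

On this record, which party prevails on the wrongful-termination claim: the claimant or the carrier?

— Issue I —
Stage I.1 — burden on claimant; standard: a substantially-more-likely showing (weight is at least 71).
    (a): 97 − 27 = 70 < 71 [not met]
  The claimant does not carry Stage I.1.
So the carrier prevails on this issue.
— Issue II —
At Stage II.1 the claimant must meet a substantially-more-likely showing (weight is at least 79): on (d) the weight is 84 less the opposing 9 gives net 75, which does not reach 79, so (d) does not meet the standard; on (e) the weight is 95 less the opposing 1 gives net 94, which does reach 79, so (e) meets the standard.
  The claimant does not carry Stage II.1.
The carrier prevails on this issue.
— Issue III —
At Stage III.1 the claimant must meet the balance of probabilities (weight exceeds 51): on (h) the weight is 63 less the opposing 11 gives net 52, > 51, so (h) meets the standard; on (i) the weight is 71 less the opposing 20 gives net 51, which does not exceed 51, so (i) does not meet the standard.
  The claimant does not carry Stage III.1.
The carrier prevails on this issue.
Per-issue: Issue I → carrier; Issue II → carrier; Issue III → carrier. The claimant must prevail on a majority of issues; overall, the carrier prevails.

carrier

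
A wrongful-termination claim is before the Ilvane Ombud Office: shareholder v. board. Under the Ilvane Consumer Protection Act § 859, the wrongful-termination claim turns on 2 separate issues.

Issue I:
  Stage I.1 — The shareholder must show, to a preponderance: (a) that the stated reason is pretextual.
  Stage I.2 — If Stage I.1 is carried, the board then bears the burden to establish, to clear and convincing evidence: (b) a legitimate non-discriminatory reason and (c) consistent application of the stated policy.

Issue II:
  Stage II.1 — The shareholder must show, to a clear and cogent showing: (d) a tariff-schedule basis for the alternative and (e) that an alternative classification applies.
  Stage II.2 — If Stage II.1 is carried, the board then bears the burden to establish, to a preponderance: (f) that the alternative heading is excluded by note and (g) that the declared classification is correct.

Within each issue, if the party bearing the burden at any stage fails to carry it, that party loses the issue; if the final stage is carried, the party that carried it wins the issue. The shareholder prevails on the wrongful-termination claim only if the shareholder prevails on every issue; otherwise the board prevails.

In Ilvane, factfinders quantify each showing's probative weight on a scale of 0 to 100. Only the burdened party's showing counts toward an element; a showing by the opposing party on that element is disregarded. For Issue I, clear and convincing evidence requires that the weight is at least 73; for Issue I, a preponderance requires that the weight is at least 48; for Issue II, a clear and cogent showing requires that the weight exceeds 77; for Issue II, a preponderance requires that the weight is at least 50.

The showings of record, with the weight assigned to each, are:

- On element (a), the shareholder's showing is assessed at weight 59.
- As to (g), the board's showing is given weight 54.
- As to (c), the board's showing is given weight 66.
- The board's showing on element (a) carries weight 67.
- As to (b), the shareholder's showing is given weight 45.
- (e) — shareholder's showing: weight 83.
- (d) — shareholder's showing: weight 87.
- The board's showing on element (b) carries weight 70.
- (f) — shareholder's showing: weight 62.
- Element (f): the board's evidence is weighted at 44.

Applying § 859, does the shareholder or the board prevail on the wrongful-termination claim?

shareholder

— Issue I —
Stage I.1 (shareholder, a preponderance, weight is at least 48): (a) 59 (board's 67 disregarded) ≥ 48 — meets.
  All elements met. The burden passes to the board.
Stage I.2 (board, clear and convincing evidence, weight is at least 73): (b) 70 (shareholder's 45 disregarded) < 73 — fails; (c) 66 < 73 — fails.
  Not every element is met, so the board fails to carry Stage I.2.
The analysis ends at Stage I.2; the shareholder prevails on this issue.
— Issue II —
Stage II.1 (shareholder, a clear and cogent showing, weight exceeds 77): (d) 87 > 77 — meets; (e) 83 > 77 — meets.
  The shareholder carries Stage II.1; the board now bears the burden.
Stage II.2 (board, a preponderance, weight is at least 50): (f) 44 (shareholder's 62 disregarded) < 50 — fails; (g) 54 ≥ 50 — meets.
  The board does not carry Stage II.2.
So the shareholder prevails on this issue.
Per-issue: Issue I → shareholder; Issue II → shareholder. The shareholder must prevail on every issue; overall, the shareholder prevails.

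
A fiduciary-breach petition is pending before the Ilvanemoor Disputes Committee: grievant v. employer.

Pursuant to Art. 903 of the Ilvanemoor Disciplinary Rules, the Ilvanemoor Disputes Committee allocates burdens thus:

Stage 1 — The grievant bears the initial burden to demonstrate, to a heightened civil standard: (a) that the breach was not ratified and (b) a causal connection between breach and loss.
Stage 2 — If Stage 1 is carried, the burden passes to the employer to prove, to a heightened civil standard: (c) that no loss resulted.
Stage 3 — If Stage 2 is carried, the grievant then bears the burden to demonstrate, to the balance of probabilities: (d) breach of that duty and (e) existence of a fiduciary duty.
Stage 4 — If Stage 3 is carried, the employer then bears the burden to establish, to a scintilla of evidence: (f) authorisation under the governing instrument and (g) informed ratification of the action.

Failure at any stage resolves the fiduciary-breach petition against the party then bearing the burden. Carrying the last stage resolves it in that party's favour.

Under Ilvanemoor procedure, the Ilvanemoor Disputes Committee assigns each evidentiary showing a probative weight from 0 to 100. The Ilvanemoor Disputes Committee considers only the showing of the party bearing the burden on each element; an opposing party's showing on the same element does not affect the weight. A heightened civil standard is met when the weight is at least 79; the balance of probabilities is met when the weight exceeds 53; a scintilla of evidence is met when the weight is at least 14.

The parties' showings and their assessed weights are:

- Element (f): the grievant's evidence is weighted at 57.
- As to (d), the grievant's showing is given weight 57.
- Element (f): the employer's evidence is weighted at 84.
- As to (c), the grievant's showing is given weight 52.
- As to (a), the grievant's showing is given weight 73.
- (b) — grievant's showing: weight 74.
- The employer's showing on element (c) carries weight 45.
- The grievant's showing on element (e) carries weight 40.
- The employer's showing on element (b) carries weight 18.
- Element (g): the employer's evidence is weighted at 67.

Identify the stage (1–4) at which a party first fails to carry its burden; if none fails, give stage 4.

stage 1

Stage 1 (grievant, a heightened civil standard, weight is at least 79): (a) 73 < 79 — fails; (b) 74 (employer's 18 disregarded) < 79 — fails.
  The grievant does not carry Stage 1.
The analysis ends at Stage 1; the employer prevails.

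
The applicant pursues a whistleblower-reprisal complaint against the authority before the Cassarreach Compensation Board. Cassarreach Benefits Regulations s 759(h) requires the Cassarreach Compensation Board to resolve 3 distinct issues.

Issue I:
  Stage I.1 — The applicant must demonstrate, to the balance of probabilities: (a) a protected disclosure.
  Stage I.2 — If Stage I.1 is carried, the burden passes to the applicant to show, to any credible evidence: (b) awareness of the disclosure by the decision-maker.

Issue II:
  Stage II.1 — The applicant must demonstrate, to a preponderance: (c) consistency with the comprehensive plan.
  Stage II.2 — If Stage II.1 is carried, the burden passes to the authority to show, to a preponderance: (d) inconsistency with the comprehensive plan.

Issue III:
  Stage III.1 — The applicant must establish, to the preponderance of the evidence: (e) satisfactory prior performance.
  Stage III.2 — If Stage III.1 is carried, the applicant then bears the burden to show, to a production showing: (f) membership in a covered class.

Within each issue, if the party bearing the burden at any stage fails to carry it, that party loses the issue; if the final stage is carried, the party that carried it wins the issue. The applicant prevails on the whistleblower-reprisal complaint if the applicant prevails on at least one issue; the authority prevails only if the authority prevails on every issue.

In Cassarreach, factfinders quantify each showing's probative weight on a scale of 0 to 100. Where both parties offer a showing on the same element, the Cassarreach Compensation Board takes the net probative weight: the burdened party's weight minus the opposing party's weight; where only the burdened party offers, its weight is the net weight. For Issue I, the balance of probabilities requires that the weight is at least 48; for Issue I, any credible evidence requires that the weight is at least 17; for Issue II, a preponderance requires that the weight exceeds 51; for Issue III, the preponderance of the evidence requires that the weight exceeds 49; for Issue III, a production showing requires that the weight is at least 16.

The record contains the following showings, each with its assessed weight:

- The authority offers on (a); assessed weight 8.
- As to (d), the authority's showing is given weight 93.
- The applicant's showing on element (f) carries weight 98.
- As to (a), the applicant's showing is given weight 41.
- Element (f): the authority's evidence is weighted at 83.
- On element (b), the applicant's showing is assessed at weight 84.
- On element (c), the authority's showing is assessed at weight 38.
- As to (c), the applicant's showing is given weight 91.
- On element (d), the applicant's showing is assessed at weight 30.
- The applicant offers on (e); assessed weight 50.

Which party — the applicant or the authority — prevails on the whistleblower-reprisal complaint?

— Issue I —
Stage I.1 (applicant, the balance of probabilities, weight is at least 48): (a) net 41−8=33 < 48 — fails.
  Not every element is met, so the applicant fails to carry Stage I.1.
So the authority prevails on this issue.
— Issue II —
Stage II.1 (applicant, a preponderance, weight exceeds 51): (c) net 91−38=53 > 51 — meets.
  Stage II.1 is satisfied; the onus moves to the authority.
Stage II.2 (authority, a preponderance, weight exceeds 51): (d) net 93−30=63 > 51 — meets.
  All elements met at the final stage.
With every stage satisfied, the authority prevails on this issue.
— Issue III —
At Stage III.1 the applicant must meet the preponderance of the evidence (weight exceeds 49): on (e) the weight is 50, > 49, so (e) meets the standard.
  Stage III.1 is satisfied; the applicant continues to bear the burden.
At Stage III.2 the applicant must meet a production showing (weight is at least 16): on (f) the weight is 98 less the opposing 83 gives net 15, < 16, so (f) does not meet the standard.
  Stage III.2 not carried; the applicant fails its burden.
The authority prevails on this issue.
Per-issue: Issue I → authority; Issue II → authority; Issue III → authority. The applicant must prevail on at least one issue; overall, the authority prevails.

authority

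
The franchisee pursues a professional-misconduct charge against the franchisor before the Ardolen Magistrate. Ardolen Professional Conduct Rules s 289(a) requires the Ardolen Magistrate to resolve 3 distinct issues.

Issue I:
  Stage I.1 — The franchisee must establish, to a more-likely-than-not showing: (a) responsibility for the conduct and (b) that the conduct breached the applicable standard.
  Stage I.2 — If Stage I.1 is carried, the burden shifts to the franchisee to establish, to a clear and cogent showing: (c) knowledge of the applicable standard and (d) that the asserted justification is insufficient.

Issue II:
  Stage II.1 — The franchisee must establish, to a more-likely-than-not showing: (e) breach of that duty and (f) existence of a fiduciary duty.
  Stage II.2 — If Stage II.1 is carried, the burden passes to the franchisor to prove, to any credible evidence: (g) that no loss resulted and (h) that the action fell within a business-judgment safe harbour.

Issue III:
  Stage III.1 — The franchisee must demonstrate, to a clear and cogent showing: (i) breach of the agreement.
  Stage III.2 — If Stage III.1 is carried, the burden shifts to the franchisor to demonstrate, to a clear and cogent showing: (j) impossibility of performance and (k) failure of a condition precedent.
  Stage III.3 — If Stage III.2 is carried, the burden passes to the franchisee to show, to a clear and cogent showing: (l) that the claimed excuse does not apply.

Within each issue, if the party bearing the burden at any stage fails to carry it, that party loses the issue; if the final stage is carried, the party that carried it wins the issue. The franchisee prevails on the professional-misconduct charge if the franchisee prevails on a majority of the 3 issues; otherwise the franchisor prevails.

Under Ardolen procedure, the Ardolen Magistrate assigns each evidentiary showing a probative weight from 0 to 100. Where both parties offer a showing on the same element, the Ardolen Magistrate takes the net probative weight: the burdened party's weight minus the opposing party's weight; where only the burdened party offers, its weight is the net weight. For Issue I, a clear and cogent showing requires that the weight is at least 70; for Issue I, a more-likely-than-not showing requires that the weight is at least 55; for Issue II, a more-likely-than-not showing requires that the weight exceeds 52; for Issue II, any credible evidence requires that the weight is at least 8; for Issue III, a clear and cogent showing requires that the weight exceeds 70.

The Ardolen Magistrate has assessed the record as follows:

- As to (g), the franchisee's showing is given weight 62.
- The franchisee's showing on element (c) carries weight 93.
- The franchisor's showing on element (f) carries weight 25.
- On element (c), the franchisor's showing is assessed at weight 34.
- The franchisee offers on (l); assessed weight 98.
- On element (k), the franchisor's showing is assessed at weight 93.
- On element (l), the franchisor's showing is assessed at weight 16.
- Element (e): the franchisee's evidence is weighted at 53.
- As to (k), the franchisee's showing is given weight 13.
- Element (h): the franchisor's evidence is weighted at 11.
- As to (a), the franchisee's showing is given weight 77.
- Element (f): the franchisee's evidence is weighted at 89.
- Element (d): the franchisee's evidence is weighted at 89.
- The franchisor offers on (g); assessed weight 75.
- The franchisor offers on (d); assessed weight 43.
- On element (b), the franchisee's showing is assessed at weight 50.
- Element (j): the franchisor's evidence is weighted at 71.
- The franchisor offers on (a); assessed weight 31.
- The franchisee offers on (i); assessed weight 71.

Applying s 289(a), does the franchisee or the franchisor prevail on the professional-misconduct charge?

franchisor

— Issue I —
At Stage I.1 the franchisee must meet a more-likely-than-not showing (weight is at least 55): on (a) the weight is 77 less the opposing 31 gives net 46, which does not reach 55, so (a) does not meet the standard; on (b) the weight is 50, which does not reach 55, so (b) does not meet the standard.
  Not every element is met, so the franchisee fails to carry Stage I.1.
The analysis ends at Stage I.1; the franchisor prevails on this issue.
— Issue II —
Stage II.1 (franchisee, a more-likely-than-not showing, weight exceeds 52): (e) 53 > 52 — meets; (f) net 89−25=64 > 52 — meets.
  Stage II.1 is satisfied; the onus moves to the franchisor.
Stage II.2 (franchisor, any credible evidence, weight is at least 8): (g) net 75−62=13 ≥ 8 — meets; (h) 11 ≥ 8 — meets.
  Stage II.2 carried; the final stage is satisfied.
With every stage satisfied, the franchisor prevails on this issue.
— Issue III —
Stage III.1 (franchisee, a clear and cogent showing, weight exceeds 70): (i) 71 > 70 — meets.
  All elements met. The burden passes to the franchisor.
Stage III.2 (franchisor, a clear and cogent showing, weight exceeds 70): (j) 71 > 70 — meets; (k) net 93−13=80 > 70 — meets.
  Stage III.2 is satisfied; the onus moves to the franchisee.
Stage III.3 (franchisee, a clear and cogent showing, weight exceeds 70): (l) net 98−16=82 > 70 — meets.
  The franchisee carries the last stage.
With every stage satisfied, the franchisee prevails on this issue.
Per-issue: Issue I → franchisor; Issue II → franchisor; Issue III → franchisee. The franchisee must prevail on a majority of issues; overall, the franchisor prevails.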